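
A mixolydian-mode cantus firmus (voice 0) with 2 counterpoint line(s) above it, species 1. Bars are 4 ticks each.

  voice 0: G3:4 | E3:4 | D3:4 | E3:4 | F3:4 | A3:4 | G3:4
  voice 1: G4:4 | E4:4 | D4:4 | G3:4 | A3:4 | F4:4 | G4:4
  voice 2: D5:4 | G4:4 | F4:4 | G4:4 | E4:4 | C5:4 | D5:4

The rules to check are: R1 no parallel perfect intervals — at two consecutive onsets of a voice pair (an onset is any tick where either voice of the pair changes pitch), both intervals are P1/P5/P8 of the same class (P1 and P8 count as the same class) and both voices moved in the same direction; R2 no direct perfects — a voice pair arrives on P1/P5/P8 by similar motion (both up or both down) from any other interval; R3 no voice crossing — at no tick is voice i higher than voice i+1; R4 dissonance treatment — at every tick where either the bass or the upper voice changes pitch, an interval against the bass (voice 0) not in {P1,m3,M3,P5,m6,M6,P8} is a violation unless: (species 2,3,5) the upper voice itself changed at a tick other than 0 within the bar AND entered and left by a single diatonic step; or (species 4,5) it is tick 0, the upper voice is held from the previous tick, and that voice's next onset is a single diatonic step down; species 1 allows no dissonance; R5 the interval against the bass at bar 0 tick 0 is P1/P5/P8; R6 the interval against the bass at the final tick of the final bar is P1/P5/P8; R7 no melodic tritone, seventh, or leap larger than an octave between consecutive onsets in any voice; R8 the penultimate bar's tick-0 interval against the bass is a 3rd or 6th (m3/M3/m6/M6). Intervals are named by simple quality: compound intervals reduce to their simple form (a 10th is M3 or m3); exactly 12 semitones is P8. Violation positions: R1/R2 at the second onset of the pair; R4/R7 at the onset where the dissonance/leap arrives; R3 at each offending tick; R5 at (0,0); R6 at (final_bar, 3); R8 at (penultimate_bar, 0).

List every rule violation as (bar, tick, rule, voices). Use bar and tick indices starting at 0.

(1, 0, R1, (0, 1))
(2, 0, R1, (0, 1))
(4, 0, R4, (0, 2))
(5, 0, R1, (1, 2))
(6, 0, R1, (1, 2))

bar 0: v0=G3 v1=G4 v2=D5 downbeat P5
bar 1: v0=E3 v1=E4 v2=G4 downbeat m3
bar 2: v0=D3 v1=D4 v2=F4 downbeat m3
bar 3: v0=E3 v1=G3 v2=G4 downbeat m3
bar 4: v0=F3 v1=A3 v2=E4 downbeat M7
bar 5: v0=A3 v1=F4 v2=C5 downbeat m3
bar 6: v0=G3 v1=G4 v2=D5 downbeat P5
  -> R1 @ bar 1 tick 0 v(0, 1): G3/G4 P8 -> E3/E4 P8 similar
  -> R1 @ bar 2 tick 0 v(0, 1): E3/E4 P8 -> D3/D4 P8 similar
  -> R4 @ bar 4 tick 0 v(0, 2): F3/E4 M7 untreated
  -> R1 @ bar 5 tick 0 v(1, 2): A3/E4 P5 -> F4/C5 P5 similar
  -> R1 @ bar 6 tick 0 v(1, 2): F4/C5 P5 -> G4/D5 P5 similar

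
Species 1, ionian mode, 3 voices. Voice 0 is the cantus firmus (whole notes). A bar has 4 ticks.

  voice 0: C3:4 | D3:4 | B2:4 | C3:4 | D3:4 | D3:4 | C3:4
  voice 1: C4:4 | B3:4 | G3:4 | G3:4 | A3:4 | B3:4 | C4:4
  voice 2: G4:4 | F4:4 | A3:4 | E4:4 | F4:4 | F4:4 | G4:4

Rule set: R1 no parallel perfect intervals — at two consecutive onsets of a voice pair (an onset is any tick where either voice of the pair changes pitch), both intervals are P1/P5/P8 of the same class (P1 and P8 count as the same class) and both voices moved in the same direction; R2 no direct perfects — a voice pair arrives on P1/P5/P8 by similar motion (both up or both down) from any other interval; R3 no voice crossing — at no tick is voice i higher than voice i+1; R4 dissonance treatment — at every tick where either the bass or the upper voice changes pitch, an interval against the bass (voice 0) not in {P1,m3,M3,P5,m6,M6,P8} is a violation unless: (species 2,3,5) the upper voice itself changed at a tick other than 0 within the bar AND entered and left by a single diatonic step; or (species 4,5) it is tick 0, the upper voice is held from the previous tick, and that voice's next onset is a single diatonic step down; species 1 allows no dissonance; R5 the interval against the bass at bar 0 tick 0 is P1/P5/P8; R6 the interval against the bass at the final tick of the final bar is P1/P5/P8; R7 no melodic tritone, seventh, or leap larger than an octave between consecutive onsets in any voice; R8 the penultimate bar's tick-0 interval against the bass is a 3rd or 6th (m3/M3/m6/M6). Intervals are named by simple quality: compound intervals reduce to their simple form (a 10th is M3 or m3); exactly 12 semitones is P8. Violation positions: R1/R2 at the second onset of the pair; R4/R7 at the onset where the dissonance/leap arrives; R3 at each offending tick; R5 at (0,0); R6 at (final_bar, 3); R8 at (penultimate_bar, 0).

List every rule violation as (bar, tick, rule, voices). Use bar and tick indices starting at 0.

bar 0: v0=C3 v1=C4 v2=G4 downbeat P5
bar 1: v0=D3 v1=B3 v2=F4 downbeat m3
bar 2: v0=B2 v1=G3 v2=A3 downbeat m7
bar 3: v0=C3 v1=G3 v2=E4 downbeat M3
bar 4: v0=D3 v1=A3 v2=F4 downbeat m3
bar 5: v0=D3 v1=B3 v2=F4 downbeat m3
bar 6: v0=C3 v1=C4 v2=G4 downbeat P5
  -> R4 @ bar 2 tick 0 v(0, 2): B2/A3 m7 untreated
  -> R1 @ bar 4 tick 0 v(0, 1): C3/G3 P5 -> D3/A3 P5 similar
  -> R2 @ bar 6 tick 0 v(1, 2): B3/F4 TT -> C4/G4 P5 similar

(2, 0, R4, (0, 2))
(4, 0, R1, (0, 1))
(6, 0, R2, (1, 2))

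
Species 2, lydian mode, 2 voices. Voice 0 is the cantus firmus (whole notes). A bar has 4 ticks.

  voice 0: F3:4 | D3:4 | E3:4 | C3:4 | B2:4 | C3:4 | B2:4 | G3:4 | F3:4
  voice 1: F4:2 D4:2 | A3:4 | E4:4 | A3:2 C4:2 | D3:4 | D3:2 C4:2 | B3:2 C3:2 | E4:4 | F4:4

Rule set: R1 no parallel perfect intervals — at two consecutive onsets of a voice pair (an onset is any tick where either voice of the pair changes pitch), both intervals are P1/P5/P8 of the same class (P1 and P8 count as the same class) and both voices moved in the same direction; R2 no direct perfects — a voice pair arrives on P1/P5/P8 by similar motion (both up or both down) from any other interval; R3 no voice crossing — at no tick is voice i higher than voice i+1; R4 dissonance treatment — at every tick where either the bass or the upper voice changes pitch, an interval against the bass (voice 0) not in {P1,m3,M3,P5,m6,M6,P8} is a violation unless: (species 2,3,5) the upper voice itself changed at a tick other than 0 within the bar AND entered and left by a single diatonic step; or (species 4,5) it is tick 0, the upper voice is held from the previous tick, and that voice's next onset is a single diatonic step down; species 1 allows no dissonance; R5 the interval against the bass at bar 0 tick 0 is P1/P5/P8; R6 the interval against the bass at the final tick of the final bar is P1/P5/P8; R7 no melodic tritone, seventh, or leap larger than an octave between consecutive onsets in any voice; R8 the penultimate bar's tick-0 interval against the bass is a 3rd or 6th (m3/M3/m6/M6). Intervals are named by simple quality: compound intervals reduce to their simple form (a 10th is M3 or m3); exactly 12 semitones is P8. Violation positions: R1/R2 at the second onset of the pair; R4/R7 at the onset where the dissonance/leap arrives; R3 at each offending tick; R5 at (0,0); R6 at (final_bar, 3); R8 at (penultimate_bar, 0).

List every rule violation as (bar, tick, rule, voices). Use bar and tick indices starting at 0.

bar 0: v0=F3 v1=F4 downbeat P8
bar 1: v0=D3 v1=A3 downbeat P5
bar 2: v0=E3 v1=E4 downbeat P8
bar 3: v0=C3 v1=A3 downbeat M6
bar 4: v0=B2 v1=D3 downbeat m3
bar 5: v0=C3 v1=D3 downbeat M2
bar 6: v0=B2 v1=B3 downbeat P8
bar 7: v0=G3 v1=E4 downbeat M6
bar 8: v0=F3 v1=F4 downbeat P8
  -> R2 @ bar 1 tick 0 v(0, 1): F3/D4 M6 -> D3/A3 P5 similar
  -> R2 @ bar 2 tick 0 v(0, 1): D3/A3 P5 -> E3/E4 P8 similar
  -> R7 @ bar 4 tick 0 v(1,): C4->D3 leap 10st
  -> R4 @ bar 5 tick 0 v(0, 1): C3/D3 M2 untreated
  -> R7 @ bar 5 tick 2 v(1,): D3->C4 leap 10st
  -> R1 @ bar 6 tick 0 v(0, 1): C3/C4 P8 -> B2/B3 P8 similar
  -> R4 @ bar 6 tick 2 v(0, 1): B2/C3 m2 untreated
  -> R7 @ bar 6 tick 2 v(1,): B3->C3 leap 11st
  -> R7 @ bar 7 tick 0 v(1,): C3->E4 leap 16st

(1, 0, R2, (0, 1))
(2, 0, R2, (0, 1))
(4, 0, R7, (1,))
(5, 0, R4, (0, 1))
(5, 2, R7, (1,))
(6, 0, R1, (0, 1))
(6, 2, R4, (0, 1))
(6, 2, R7, (1,))
(7, 0, R7, (1,))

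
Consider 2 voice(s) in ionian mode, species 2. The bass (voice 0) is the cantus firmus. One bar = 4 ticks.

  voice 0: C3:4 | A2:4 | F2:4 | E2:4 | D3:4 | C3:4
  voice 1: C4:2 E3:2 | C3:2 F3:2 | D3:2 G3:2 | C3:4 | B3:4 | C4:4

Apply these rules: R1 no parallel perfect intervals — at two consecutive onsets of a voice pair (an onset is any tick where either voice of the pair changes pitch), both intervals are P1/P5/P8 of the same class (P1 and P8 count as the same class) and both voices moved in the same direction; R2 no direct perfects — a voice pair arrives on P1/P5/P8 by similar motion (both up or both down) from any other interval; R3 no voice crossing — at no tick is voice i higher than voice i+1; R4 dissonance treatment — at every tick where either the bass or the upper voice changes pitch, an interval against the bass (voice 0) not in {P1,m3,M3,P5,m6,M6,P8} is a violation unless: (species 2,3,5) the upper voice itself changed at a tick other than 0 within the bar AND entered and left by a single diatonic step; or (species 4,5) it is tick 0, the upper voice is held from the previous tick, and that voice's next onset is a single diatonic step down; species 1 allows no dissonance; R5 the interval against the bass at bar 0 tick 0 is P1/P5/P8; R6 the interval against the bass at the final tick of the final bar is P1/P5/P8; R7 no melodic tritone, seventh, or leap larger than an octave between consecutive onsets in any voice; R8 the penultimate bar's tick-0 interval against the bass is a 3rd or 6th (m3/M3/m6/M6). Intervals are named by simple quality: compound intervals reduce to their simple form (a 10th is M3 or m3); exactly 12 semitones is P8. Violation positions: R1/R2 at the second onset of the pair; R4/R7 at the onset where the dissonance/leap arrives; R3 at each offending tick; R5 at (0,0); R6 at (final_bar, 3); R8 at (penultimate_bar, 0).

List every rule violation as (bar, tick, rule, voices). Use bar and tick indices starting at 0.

bar 0: v0=C3 v1=C4 downbeat P8
bar 1: v0=A2 v1=C3 downbeat m3
bar 2: v0=F2 v1=D3 downbeat M6
bar 3: v0=E2 v1=C3 downbeat m6
bar 4: v0=D3 v1=B3 downbeat M6
bar 5: v0=C3 v1=C4 downbeat P8
  -> R4 @ bar 2 tick 2 v(0, 1): F2/G3 M2 untreated
  -> R7 @ bar 4 tick 0 v(0,): E2->D3 leap 10st
  -> R7 @ bar 4 tick 0 v(1,): C3->B3 leap 11st

(2, 2, R4, (0, 1))
(4, 0, R7, (0,))
(4, 0, R7, (1,))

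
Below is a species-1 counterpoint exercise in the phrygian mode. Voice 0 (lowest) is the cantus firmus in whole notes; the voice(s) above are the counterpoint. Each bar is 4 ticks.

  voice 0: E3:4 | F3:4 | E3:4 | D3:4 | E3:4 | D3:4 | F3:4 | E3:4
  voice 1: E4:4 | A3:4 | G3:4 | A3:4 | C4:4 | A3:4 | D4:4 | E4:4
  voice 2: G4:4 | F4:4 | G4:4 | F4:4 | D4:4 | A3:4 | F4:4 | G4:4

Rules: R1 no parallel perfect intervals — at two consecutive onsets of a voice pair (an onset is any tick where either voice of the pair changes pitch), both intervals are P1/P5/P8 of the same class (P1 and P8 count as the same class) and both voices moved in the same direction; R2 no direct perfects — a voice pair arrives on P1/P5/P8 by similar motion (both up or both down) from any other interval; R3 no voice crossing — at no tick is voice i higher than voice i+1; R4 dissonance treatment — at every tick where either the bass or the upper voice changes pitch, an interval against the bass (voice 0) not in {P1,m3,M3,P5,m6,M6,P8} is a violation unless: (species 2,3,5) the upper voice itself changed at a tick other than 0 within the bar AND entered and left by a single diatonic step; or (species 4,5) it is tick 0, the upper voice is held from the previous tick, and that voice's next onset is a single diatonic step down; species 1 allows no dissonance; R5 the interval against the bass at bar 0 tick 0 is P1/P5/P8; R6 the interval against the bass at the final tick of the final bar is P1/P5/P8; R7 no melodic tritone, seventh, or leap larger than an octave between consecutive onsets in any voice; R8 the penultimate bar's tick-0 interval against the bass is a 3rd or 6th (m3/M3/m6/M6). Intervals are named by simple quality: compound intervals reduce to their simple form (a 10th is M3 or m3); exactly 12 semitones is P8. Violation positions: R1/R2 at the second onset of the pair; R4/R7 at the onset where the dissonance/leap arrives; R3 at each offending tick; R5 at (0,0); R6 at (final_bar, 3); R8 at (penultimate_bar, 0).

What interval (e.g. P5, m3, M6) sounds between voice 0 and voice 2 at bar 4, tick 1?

m7

voice 0=E3 voice 2=D4 -> m7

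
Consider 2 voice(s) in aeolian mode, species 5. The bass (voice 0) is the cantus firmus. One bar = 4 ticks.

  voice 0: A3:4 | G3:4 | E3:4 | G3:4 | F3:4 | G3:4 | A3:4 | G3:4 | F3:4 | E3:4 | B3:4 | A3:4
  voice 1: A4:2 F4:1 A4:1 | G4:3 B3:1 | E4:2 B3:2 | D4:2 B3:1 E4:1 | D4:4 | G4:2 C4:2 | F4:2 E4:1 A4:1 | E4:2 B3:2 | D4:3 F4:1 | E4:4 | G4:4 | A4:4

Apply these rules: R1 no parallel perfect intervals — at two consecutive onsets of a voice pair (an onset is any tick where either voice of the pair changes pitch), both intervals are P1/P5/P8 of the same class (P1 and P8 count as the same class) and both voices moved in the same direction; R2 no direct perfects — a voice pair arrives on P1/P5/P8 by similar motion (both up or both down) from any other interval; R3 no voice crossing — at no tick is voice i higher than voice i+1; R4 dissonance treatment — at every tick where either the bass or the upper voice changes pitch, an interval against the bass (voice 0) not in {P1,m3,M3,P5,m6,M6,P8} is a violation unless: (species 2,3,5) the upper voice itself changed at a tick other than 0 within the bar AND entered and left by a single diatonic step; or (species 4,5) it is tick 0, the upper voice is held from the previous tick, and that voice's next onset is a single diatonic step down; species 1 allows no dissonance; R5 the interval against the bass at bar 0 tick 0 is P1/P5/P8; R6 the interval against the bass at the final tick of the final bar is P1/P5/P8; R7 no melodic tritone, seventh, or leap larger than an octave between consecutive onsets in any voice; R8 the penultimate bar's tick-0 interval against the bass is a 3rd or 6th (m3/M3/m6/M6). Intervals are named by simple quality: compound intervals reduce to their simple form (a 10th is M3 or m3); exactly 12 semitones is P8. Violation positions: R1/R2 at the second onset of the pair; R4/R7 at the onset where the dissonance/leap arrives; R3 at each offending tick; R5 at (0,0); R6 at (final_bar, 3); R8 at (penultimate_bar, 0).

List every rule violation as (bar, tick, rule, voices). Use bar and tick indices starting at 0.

bar 0: v0=A3 v1=A4 downbeat P8
bar 1: v0=G3 v1=G4 downbeat P8
bar 2: v0=E3 v1=E4 downbeat P8
bar 3: v0=G3 v1=D4 downbeat P5
bar 4: v0=F3 v1=D4 downbeat M6
bar 5: v0=G3 v1=G4 downbeat P8
bar 6: v0=A3 v1=F4 downbeat m6
bar 7: v0=G3 v1=E4 downbeat M6
bar 8: v0=F3 v1=D4 downbeat M6
bar 9: v0=E3 v1=E4 downbeat P8
bar 10: v0=B3 v1=G4 downbeat m6
bar 11: v0=A3 v1=A4 downbeat P8
  -> R1 @ bar 1 tick 0 v(0, 1): A3/A4 P8 -> G3/G4 P8 similar
  -> R1 @ bar 3 tick 0 v(0, 1): E3/B3 P5 -> G3/D4 P5 similar
  -> R2 @ bar 5 tick 0 v(0, 1): F3/D4 M6 -> G3/G4 P8 similar
  -> R4 @ bar 5 tick 2 v(0, 1): G3/C4 P4 untreated
  -> R1 @ bar 9 tick 0 v(0, 1): F3/F4 P8 -> E3/E4 P8 similar

(1, 0, R1, (0, 1))
(3, 0, R1, (0, 1))
(5, 0, R2, (0, 1))
(5, 2, R4, (0, 1))
(9, 0, R1, (0, 1))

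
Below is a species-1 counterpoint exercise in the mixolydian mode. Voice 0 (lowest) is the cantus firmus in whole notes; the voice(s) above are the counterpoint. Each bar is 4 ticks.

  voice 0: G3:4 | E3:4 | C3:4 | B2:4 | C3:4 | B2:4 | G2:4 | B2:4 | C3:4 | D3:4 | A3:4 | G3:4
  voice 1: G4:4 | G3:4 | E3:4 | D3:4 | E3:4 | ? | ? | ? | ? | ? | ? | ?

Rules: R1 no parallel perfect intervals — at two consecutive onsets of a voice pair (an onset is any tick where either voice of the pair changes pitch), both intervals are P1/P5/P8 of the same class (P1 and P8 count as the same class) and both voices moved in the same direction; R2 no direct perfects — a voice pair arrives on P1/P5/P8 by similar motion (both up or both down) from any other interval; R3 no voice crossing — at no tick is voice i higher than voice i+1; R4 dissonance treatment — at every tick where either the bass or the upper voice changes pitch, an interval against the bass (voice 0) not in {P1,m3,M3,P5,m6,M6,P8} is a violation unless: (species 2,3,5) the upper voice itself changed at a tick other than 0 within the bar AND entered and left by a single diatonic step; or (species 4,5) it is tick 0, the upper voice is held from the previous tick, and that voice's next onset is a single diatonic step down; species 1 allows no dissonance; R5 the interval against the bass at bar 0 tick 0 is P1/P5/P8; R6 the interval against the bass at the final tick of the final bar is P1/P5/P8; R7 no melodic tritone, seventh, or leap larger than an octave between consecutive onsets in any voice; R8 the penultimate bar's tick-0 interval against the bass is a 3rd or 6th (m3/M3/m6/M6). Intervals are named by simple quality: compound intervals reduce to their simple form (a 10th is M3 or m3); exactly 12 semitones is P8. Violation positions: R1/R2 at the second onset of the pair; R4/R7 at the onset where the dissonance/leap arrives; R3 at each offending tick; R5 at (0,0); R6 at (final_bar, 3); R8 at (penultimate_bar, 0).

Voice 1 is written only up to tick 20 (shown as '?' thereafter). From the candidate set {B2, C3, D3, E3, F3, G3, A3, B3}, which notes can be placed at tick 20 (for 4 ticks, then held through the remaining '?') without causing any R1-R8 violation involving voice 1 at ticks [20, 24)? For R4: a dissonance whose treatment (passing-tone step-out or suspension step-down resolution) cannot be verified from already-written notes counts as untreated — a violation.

B2: violates R2
C3: violates R4
D3: legal
E3: violates R4
F3: violates R4
G3: legal
A3: violates R4
B3: legal

{B3, D3, G3}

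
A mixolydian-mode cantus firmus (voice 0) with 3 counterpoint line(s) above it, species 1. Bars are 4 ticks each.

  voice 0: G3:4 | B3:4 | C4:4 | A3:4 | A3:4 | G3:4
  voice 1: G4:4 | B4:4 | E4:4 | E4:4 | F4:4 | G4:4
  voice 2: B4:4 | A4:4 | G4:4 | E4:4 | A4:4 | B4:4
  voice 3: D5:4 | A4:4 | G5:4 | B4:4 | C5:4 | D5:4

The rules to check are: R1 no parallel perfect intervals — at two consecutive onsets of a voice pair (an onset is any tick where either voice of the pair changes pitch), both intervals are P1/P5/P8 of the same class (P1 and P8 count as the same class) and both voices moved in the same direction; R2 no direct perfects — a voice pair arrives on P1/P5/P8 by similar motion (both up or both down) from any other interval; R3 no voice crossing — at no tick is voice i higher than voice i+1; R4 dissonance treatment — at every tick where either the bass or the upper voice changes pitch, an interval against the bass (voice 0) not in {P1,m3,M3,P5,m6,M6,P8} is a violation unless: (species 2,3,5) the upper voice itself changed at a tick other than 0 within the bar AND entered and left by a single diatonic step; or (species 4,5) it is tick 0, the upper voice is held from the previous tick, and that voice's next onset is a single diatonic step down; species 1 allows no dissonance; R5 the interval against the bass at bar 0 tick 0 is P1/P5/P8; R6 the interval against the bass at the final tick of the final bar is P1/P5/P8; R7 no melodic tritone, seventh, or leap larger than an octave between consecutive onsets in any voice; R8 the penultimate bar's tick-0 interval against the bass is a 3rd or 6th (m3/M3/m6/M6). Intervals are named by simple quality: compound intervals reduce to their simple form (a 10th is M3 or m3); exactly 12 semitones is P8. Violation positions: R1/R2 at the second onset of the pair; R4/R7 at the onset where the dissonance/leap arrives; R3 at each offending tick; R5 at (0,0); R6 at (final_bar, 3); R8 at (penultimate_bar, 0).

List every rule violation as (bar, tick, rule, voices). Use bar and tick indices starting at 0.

(0, 0, R5, (0, 2))
(1, 0, R1, (0, 1))
(1, 0, R2, (2, 3))
(1, 0, R3, (1, 2))
(1, 0, R4, (0, 2))
(1, 0, R4, (0, 3))
(1, 1, R3, (1, 2))
(1, 2, R3, (1, 2))
(1, 3, R3, (1, 2))
(2, 0, R2, (0, 3))
(2, 0, R7, (3,))
(3, 0, R1, (0, 2))
(3, 0, R2, (2, 3))
(3, 0, R4, (0, 3))
(4, 0, R1, (1, 3))
(4, 0, R8, (0, 2))
(5, 0, R1, (1, 3))
(5, 3, R6, (0, 2))

bar 0: v0=G3 v1=G4 v2=B4 v3=D5 downbeat P5
bar 1: v0=B3 v1=B4 v2=A4 v3=A4 downbeat m7
bar 2: v0=C4 v1=E4 v2=G4 v3=G5 downbeat P5
bar 3: v0=A3 v1=E4 v2=E4 v3=B4 downbeat M2
bar 4: v0=A3 v1=F4 v2=A4 v3=C5 downbeat m3
bar 5: v0=G3 v1=G4 v2=B4 v3=D5 downbeat P5
  -> R5 @ bar 0 tick 0 v(0, 2): opens on M3
  -> R1 @ bar 1 tick 0 v(0, 1): G3/G4 P8 -> B3/B4 P8 similar
  -> R2 @ bar 1 tick 0 v(2, 3): B4/D5 m3 -> A4/A4 P1 similar
  -> R3 @ bar 1 tick 0 v(1, 2): B4 above A4
  -> R4 @ bar 1 tick 0 v(0, 2): B3/A4 m7 untreated
  -> R4 @ bar 1 tick 0 v(0, 3): B3/A4 m7 untreated
  -> R3 @ bar 1 tick 1 v(1, 2): B4 above A4
  -> R3 @ bar 1 tick 2 v(1, 2): B4 above A4
  -> R3 @ bar 1 tick 3 v(1, 2): B4 above A4
  -> R2 @ bar 2 tick 0 v(0, 3): B3/A4 m7 -> C4/G5 P5 similar
  -> R7 @ bar 2 tick 0 v(3,): A4->G5 leap 10st
  -> R1 @ bar 3 tick 0 v(0, 2): C4/G4 P5 -> A3/E4 P5 similar
  -> R2 @ bar 3 tick 0 v(2, 3): G4/G5 P8 -> E4/B4 P5 similar
  -> R4 @ bar 3 tick 0 v(0, 3): A3/B4 M2 untreated
  -> R1 @ bar 4 tick 0 v(1, 3): E4/B4 P5 -> F4/C5 P5 similar
  -> R8 @ bar 4 tick 0 v(0, 2): penult P8 not 3rd/6th
  -> R1 @ bar 5 tick 0 v(1, 3): F4/C5 P5 -> G4/D5 P5 similar
  -> R6 @ bar 5 tick 3 v(0, 2): closes on M3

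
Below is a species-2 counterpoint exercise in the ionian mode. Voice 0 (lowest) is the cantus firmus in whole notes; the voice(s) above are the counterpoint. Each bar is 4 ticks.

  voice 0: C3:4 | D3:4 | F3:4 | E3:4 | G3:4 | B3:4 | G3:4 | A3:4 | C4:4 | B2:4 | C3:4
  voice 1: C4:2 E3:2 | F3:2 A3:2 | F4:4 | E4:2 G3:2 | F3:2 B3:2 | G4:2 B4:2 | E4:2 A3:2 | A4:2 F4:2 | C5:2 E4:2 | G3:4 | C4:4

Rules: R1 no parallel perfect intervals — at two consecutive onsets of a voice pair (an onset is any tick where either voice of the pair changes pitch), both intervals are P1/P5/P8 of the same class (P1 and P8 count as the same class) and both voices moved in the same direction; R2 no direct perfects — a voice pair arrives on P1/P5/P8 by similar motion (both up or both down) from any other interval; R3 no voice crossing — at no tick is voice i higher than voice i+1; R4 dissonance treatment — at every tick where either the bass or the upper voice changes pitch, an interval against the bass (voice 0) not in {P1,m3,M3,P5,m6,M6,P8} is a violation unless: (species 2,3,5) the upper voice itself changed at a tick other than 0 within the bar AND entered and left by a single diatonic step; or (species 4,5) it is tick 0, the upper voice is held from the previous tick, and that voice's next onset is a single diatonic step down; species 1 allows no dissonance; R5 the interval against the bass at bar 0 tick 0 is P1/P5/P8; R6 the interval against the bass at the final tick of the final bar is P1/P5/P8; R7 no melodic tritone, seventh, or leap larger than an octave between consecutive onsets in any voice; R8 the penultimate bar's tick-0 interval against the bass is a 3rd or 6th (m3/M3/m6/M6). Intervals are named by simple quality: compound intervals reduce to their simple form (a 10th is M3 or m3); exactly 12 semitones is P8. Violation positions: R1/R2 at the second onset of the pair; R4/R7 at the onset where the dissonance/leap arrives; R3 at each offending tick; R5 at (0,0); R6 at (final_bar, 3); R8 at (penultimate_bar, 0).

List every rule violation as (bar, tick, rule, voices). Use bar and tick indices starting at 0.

(2, 0, R2, (0, 1))
(3, 0, R1, (0, 1))
(4, 0, R3, (0, 1))
(4, 0, R4, (0, 1))
(4, 1, R3, (0, 1))
(4, 2, R7, (1,))
(6, 2, R4, (0, 1))
(7, 0, R2, (0, 1))
(8, 0, R2, (0, 1))
(9, 0, R7, (0,))
(10, 0, R2, (0, 1))

bar 0: v0=C3 v1=C4 downbeat P8
bar 1: v0=D3 v1=F3 downbeat m3
bar 2: v0=F3 v1=F4 downbeat P8
bar 3: v0=E3 v1=E4 downbeat P8
bar 4: v0=G3 v1=F3 downbeat M2
bar 5: v0=B3 v1=G4 downbeat m6
bar 6: v0=G3 v1=E4 downbeat M6
bar 7: v0=A3 v1=A4 downbeat P8
bar 8: v0=C4 v1=C5 downbeat P8
bar 9: v0=B2 v1=G3 downbeat m6
bar 10: v0=C3 v1=C4 downbeat P8
  -> R2 @ bar 2 tick 0 v(0, 1): D3/A3 P5 -> F3/F4 P8 similar
  -> R1 @ bar 3 tick 0 v(0, 1): F3/F4 P8 -> E3/E4 P8 similar
  -> R3 @ bar 4 tick 0 v(0, 1): G3 above F3
  -> R4 @ bar 4 tick 0 v(0, 1): G3/F3 M2 untreated
  -> R3 @ bar 4 tick 1 v(0, 1): G3 above F3
  -> R7 @ bar 4 tick 2 v(1,): F3->B3 leap 6st
  -> R4 @ bar 6 tick 2 v(0, 1): G3/A3 M2 untreated
  -> R2 @ bar 7 tick 0 v(0, 1): G3/A3 M2 -> A3/A4 P8 similar
  -> R2 @ bar 8 tick 0 v(0, 1): A3/F4 m6 -> C4/C5 P8 similar
  -> R7 @ bar 9 tick 0 v(0,): C4->B2 leap 13st
  -> R2 @ bar 10 tick 0 v(0, 1): B2/G3 m6 -> C3/C4 P8 similar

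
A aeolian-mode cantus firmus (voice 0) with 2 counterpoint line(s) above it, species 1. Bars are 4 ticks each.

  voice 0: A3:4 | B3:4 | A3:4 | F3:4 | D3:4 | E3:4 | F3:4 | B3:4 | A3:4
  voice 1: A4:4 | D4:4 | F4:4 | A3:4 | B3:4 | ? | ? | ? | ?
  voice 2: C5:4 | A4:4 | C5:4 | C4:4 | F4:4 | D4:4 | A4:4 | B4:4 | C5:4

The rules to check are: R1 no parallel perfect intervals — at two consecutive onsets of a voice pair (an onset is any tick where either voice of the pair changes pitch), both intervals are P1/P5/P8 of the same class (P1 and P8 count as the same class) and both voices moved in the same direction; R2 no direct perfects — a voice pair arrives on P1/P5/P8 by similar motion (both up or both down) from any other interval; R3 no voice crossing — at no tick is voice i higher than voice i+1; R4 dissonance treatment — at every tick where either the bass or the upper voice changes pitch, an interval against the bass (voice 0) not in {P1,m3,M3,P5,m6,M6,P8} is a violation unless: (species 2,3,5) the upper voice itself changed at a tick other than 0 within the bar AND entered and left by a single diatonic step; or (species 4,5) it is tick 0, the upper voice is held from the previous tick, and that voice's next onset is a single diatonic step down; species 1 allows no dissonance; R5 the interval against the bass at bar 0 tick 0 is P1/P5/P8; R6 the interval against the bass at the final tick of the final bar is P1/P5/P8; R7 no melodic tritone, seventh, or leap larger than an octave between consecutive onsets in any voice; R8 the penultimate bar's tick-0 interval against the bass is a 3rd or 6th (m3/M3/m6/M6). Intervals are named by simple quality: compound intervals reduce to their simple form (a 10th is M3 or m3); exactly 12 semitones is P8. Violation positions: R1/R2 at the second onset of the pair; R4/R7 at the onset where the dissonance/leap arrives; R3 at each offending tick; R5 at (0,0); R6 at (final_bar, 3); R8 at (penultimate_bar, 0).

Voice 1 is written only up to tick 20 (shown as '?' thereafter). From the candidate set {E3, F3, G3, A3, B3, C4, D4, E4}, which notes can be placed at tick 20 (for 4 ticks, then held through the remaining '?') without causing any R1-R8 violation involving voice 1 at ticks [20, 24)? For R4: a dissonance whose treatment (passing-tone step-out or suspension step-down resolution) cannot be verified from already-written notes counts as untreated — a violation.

E3: legal
F3: violates R4,R7
G3: violates R2
A3: violates R4
B3: legal
C4: legal
D4: violates R4
E4: violates R2,R3

{B3, C4, E3}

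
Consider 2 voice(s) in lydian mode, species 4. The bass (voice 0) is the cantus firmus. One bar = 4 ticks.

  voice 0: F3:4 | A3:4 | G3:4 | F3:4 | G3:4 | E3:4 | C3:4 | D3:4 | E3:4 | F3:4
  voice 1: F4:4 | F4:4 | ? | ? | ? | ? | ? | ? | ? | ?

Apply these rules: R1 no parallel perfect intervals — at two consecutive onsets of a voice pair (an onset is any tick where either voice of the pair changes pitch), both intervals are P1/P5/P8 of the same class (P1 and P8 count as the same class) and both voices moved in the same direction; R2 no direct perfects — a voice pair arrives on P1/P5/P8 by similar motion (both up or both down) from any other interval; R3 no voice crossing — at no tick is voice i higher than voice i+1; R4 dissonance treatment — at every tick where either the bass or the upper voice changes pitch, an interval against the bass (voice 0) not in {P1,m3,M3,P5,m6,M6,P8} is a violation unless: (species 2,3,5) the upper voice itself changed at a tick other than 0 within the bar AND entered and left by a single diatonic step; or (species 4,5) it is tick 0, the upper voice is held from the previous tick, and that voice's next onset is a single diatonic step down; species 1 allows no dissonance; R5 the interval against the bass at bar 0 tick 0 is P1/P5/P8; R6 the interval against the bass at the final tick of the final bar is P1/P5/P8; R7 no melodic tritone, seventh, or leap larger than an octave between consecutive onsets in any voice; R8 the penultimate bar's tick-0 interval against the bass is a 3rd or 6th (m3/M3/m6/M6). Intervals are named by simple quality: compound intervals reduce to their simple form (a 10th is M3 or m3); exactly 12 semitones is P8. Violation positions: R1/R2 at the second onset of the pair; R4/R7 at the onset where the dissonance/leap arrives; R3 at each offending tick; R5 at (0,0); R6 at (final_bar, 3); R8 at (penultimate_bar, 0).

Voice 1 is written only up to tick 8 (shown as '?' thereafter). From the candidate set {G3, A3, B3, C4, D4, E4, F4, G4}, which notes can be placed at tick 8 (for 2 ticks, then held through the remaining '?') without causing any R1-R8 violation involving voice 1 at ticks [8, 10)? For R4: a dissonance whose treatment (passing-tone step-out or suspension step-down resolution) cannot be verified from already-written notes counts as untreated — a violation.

G3: violates R2,R7
A3: violates R4
B3: violates R7
C4: violates R4
D4: violates R2
E4: legal
F4: violates R4
G4: legal

{E4, G4}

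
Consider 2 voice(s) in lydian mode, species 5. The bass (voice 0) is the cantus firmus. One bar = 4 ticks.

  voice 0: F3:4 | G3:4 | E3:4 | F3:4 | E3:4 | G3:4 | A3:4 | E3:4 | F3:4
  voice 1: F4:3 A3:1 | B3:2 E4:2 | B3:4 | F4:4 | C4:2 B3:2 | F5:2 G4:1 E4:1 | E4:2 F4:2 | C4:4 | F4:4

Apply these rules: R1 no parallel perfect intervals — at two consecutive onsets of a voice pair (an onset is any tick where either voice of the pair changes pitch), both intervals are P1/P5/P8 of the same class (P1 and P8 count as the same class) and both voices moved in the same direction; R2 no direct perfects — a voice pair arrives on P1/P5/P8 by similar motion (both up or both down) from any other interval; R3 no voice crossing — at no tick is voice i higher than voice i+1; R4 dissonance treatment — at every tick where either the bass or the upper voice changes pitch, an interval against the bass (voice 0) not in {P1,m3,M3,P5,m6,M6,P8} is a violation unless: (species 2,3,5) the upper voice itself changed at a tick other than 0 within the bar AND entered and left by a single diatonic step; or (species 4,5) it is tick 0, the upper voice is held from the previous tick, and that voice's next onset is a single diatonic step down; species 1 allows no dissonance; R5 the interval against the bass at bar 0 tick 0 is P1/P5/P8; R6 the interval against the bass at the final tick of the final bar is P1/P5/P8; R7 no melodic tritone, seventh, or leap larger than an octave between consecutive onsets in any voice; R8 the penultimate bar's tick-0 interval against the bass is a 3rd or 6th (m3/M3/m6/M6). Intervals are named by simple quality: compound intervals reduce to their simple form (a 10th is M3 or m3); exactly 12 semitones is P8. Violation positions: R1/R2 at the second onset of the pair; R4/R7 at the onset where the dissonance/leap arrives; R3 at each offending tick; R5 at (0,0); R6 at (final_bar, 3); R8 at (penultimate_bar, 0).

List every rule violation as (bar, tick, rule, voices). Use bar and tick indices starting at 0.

bar 0: v0=F3 v1=F4 downbeat P8
bar 1: v0=G3 v1=B3 downbeat M3
bar 2: v0=E3 v1=B3 downbeat P5
bar 3: v0=F3 v1=F4 downbeat P8
bar 4: v0=E3 v1=C4 downbeat m6
bar 5: v0=G3 v1=F5 downbeat m7
bar 6: v0=A3 v1=E4 downbeat P5
bar 7: v0=E3 v1=C4 downbeat m6
bar 8: v0=F3 v1=F4 downbeat P8
  -> R2 @ bar 2 tick 0 v(0, 1): G3/E4 M6 -> E3/B3 P5 similar
  -> R2 @ bar 3 tick 0 v(0, 1): E3/B3 P5 -> F3/F4 P8 similar
  -> R7 @ bar 3 tick 0 v(1,): B3->F4 leap 6st
  -> R4 @ bar 5 tick 0 v(0, 1): G3/F5 m7 untreated
  -> R7 @ bar 5 tick 0 v(1,): B3->F5 leap 18st
  -> R7 @ bar 5 tick 2 v(1,): F5->G4 leap 10st
  -> R2 @ bar 8 tick 0 v(0, 1): E3/C4 m6 -> F3/F4 P8 similar

(2, 0, R2, (0, 1))
(3, 0, R2, (0, 1))
(3, 0, R7, (1,))
(5, 0, R4, (0, 1))
(5, 0, R7, (1,))
(5, 2, R7, (1,))
(8, 0, R2, (0, 1))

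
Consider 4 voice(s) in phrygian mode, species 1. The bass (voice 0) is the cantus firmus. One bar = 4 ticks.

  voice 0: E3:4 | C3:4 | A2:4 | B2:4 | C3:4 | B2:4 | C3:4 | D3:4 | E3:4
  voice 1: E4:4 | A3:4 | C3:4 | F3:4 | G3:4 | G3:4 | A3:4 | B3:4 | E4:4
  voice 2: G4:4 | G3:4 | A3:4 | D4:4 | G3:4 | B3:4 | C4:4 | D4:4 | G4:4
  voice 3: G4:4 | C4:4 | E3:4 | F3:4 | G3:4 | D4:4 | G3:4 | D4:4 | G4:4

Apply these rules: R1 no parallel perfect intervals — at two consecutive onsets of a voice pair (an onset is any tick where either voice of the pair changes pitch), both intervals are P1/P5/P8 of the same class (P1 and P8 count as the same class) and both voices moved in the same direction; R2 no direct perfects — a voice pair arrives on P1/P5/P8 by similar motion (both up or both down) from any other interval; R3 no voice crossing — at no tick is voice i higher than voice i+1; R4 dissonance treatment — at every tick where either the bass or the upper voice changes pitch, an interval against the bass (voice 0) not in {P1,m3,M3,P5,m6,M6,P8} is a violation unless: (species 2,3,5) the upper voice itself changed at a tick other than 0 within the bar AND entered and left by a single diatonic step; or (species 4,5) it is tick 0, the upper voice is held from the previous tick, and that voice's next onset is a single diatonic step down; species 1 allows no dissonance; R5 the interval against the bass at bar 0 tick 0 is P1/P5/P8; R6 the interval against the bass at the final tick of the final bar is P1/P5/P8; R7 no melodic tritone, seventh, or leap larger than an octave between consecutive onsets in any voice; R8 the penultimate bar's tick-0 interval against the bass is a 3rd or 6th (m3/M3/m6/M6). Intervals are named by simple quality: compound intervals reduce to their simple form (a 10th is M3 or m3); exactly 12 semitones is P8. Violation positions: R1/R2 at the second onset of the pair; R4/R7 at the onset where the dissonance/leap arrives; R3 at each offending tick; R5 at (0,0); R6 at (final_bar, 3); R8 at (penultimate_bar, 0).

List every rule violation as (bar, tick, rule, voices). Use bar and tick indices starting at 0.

(0, 0, R5, (0, 2))
(0, 0, R5, (0, 3))
(1, 0, R2, (0, 2))
(1, 0, R2, (0, 3))
(1, 0, R3, (1, 2))
(1, 1, R3, (1, 2))
(1, 2, R3, (1, 2))
(1, 3, R3, (1, 2))
(2, 0, R2, (0, 3))
(2, 0, R3, (2, 3))
(2, 1, R3, (2, 3))
(2, 2, R3, (2, 3))
(2, 3, R3, (2, 3))
(3, 0, R2, (1, 3))
(3, 0, R3, (2, 3))
(3, 0, R4, (0, 1))
(3, 0, R4, (0, 3))
(3, 1, R3, (2, 3))
(3, 2, R3, (2, 3))
(3, 3, R3, (2, 3))
(4, 0, R1, (1, 3))
(4, 0, R2, (0, 1))
(4, 0, R2, (0, 3))
(6, 0, R1, (0, 2))
(6, 0, R3, (2, 3))
(6, 1, R3, (2, 3))
(6, 2, R3, (2, 3))
(6, 3, R3, (2, 3))
(7, 0, R1, (0, 2))
(7, 0, R2, (0, 3))
(7, 0, R2, (2, 3))
(7, 0, R8, (0, 2))
(7, 0, R8, (0, 3))
(8, 0, R1, (2, 3))
(8, 0, R2, (0, 1))
(8, 3, R6, (0, 2))
(8, 3, R6, (0, 3))

bar 0: v0=E3 v1=E4 v2=G4 v3=G4 downbeat m3
bar 1: v0=C3 v1=A3 v2=G3 v3=C4 downbeat P8
bar 2: v0=A2 v1=C3 v2=A3 v3=E3 downbeat P5
bar 3: v0=B2 v1=F3 v2=D4 v3=F3 downbeat TT
bar 4: v0=C3 v1=G3 v2=G3 v3=G3 downbeat P5
bar 5: v0=B2 v1=G3 v2=B3 v3=D4 downbeat m3
bar 6: v0=C3 v1=A3 v2=C4 v3=G3 downbeat P5
bar 7: v0=D3 v1=B3 v2=D4 v3=D4 downbeat P8
bar 8: v0=E3 v1=E4 v2=G4 v3=G4 downbeat m3
  -> R5 @ bar 0 tick 0 v(0, 2): opens on m3
  -> R5 @ bar 0 tick 0 v(0, 3): opens on m3
  -> R2 @ bar 1 tick 0 v(0, 2): E3/G4 m3 -> C3/G3 P5 similar
  -> R2 @ bar 1 tick 0 v(0, 3): E3/G4 m3 -> C3/C4 P8 similar
  -> R3 @ bar 1 tick 0 v(1, 2): A3 above G3
  -> R3 @ bar 1 tick 1 v(1, 2): A3 above G3
  -> R3 @ bar 1 tick 2 v(1, 2): A3 above G3
  -> R3 @ bar 1 tick 3 v(1, 2): A3 above G3
  -> R2 @ bar 2 tick 0 v(0, 3): C3/C4 P8 -> A2/E3 P5 similar
  -> R3 @ bar 2 tick 0 v(2, 3): A3 above E3
  -> R3 @ bar 2 tick 1 v(2, 3): A3 above E3
  -> R3 @ bar 2 tick 2 v(2, 3): A3 above E3
  -> R3 @ bar 2 tick 3 v(2, 3): A3 above E3
  -> R2 @ bar 3 tick 0 v(1, 3): C3/E3 M3 -> F3/F3 P1 similar
  -> R3 @ bar 3 tick 0 v(2, 3): D4 above F3
  -> R4 @ bar 3 tick 0 v(0, 1): B2/F3 TT untreated
  -> R4 @ bar 3 tick 0 v(0, 3): B2/F3 TT untreated
  -> R3 @ bar 3 tick 1 v(2, 3): D4 above F3
  -> R3 @ bar 3 tick 2 v(2, 3): D4 above F3
  -> R3 @ bar 3 tick 3 v(2, 3): D4 above F3
  -> R1 @ bar 4 tick 0 v(1, 3): F3/F3 P1 -> G3/G3 P1 similar
  -> R2 @ bar 4 tick 0 v(0, 1): B2/F3 TT -> C3/G3 P5 similar
  -> R2 @ bar 4 tick 0 v(0, 3): B2/F3 TT -> C3/G3 P5 similar
  -> R1 @ bar 6 tick 0 v(0, 2): B2/B3 P8 -> C3/C4 P8 similar
  -> R3 @ bar 6 tick 0 v(2, 3): C4 above G3
  -> R3 @ bar 6 tick 1 v(2, 3): C4 above G3
  -> R3 @ bar 6 tick 2 v(2, 3): C4 above G3
  -> R3 @ bar 6 tick 3 v(2, 3): C4 above G3
  -> R1 @ bar 7 tick 0 v(0, 2): C3/C4 P8 -> D3/D4 P8 similar
  -> R2 @ bar 7 tick 0 v(0, 3): C3/G3 P5 -> D3/D4 P8 similar
  -> R2 @ bar 7 tick 0 v(2, 3): C4/G3 P4 -> D4/D4 P1 similar
  -> R8 @ bar 7 tick 0 v(0, 2): penult P8 not 3rd/6th
  -> R8 @ bar 7 tick 0 v(0, 3): penult P8 not 3rd/6th
  -> R1 @ bar 8 tick 0 v(2, 3): D4/D4 P1 -> G4/G4 P1 similar
  -> R2 @ bar 8 tick 0 v(0, 1): D3/B3 M6 -> E3/E4 P8 similar
  -> R6 @ bar 8 tick 3 v(0, 2): closes on m3
  -> R6 @ bar 8 tick 3 v(0, 3): closes on m3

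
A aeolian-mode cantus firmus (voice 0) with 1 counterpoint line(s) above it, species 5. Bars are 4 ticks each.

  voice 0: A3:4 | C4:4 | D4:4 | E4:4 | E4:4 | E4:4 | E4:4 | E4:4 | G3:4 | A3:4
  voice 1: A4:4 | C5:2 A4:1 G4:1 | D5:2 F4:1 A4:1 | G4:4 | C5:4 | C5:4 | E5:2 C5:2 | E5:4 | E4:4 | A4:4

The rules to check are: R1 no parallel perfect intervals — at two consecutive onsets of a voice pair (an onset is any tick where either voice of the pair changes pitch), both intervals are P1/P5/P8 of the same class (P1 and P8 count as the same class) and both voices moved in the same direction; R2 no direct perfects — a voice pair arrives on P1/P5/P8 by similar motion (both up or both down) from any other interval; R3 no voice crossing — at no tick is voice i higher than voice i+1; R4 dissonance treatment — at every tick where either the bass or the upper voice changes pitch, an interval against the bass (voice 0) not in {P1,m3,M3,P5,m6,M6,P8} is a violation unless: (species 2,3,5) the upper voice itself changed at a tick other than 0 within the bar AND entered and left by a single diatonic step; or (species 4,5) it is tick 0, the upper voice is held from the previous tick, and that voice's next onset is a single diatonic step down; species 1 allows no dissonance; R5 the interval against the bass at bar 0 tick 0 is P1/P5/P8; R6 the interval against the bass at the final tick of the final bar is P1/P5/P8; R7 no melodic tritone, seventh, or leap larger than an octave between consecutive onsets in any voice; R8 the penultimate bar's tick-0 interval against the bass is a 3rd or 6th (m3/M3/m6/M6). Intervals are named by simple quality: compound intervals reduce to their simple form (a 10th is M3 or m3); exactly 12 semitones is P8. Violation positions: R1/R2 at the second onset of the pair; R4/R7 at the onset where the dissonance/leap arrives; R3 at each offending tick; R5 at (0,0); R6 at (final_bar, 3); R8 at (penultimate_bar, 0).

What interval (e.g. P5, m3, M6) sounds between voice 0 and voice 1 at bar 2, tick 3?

P5

voice 0=D4 voice 1=A4 -> P5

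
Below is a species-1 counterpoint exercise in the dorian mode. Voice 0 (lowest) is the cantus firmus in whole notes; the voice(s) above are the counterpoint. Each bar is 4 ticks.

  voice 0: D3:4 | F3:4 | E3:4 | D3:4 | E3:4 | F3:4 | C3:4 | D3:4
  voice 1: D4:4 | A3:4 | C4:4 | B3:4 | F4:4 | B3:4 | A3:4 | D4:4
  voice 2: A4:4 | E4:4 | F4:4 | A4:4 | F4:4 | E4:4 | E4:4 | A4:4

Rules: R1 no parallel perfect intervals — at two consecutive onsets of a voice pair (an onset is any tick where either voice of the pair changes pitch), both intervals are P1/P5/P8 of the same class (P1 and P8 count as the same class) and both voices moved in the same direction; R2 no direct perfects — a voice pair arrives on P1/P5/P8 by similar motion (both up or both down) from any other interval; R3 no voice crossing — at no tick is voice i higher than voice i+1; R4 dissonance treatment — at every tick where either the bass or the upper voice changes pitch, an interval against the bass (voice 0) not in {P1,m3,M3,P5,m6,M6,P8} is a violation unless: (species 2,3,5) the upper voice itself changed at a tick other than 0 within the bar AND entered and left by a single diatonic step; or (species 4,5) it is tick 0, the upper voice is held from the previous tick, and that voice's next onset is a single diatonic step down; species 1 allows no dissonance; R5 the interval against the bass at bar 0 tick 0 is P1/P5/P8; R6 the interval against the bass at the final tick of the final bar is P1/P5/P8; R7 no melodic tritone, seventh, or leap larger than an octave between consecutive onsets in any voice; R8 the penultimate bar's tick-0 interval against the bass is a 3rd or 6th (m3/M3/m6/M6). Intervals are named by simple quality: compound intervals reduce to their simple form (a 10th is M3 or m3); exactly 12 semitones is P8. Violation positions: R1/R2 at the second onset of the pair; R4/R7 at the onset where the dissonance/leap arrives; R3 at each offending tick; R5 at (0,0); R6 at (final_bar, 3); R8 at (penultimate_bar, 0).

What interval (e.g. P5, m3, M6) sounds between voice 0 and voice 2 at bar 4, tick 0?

voice 0=E3 voice 2=F4 -> m2

m2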